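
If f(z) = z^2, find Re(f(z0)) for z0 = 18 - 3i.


Step 1: z0 = 18 - 3i
Step 2: z0^2 = 18^2 - (-3)^2 - 108i
Step 3: real part = 324 - 9 = 315

315


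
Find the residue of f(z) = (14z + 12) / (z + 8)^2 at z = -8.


Step 1: Pole of order 2 at z = -8
Step 2: Res = lim d/dz [(z + 8)^2 * f(z)] as z -> -8
Step 3: (z + 8)^2 * f(z) = 14z + 12
Step 4: d/dz[14z + 12] = 14

14


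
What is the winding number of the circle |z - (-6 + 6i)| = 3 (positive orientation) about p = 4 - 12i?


Step 1: Center c = (-6, 6), radius = 3
Step 2: |p - c|^2 = 10^2 + (-18)^2 = 424
Step 3: r^2 = 9
Step 4: |p-c| > r so winding number = 0

0


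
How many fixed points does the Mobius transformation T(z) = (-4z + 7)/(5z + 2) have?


Step 1: Fixed points satisfy T(z) = z
Step 2: 5z^2 + 6z - 7 = 0
Step 3: Discriminant = 6^2 - 4*5*(-7) = 176
Step 4: Number of fixed points = 2

2


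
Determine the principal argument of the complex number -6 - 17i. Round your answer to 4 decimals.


Step 1: z = -6 - 17i
Step 2: arg(z) = atan2(-17, -6)
Step 3: arg(z) = -1.9101

-1.9101


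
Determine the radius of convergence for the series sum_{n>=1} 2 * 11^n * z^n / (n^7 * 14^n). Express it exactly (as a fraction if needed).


Step 1: General term a_n = 2 * 11^n / (n^7 * 14^n)
Step 2: By the root test, |a_n|^(1/n) = 2^(1/n) * 11 / (n^(7/n) * 14) -> 11/14 as n -> infinity (since 2^(1/n) -> 1 and n^(7/n) -> 1)
Step 3: R = 1/lim|a_n|^(1/n) = 14/11

14/11


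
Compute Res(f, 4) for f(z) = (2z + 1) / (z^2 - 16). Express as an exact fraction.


Step 1: Q(z) = z^2 - 16 = (z - 4)(z + 4)
Step 2: Q'(z) = 2z
Step 3: Q'(4) = 8, P(4) = 9
Step 4: Res = P(4)/Q'(4) = 9/8 = 9/8

9/8


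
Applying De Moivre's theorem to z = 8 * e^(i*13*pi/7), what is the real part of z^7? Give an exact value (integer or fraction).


Step 1: By De Moivre's theorem, z^7 = 8^7 * e^(i*7*13*pi/7) = 2097152 * (cos(13*pi) + i*sin(13*pi))
Step 2: |z|^7 = 8^7 = 2097152
Step 3: Reduce the angle mod 2*pi: 13*pi - 12*pi = pi
Step 4: cos(pi) = -1
Step 5: Re(z^7) = 2097152 * (-1) = -2097152

-2097152


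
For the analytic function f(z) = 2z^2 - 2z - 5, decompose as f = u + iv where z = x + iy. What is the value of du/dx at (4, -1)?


Step 1: f(z) = 2(x+iy)^2 - 2(x+iy) - 5
Step 2: u = 2(x^2 - y^2) - 2x - 5
Step 3: u_x = 4x - 2
Step 4: At (4, -1): u_x = 16 - 2 = 14

14


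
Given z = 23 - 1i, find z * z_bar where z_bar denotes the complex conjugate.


Step 1: conj(z) = 23 + 1i
Step 2: z * conj(z) = 23^2 + (-1)^2
Step 3: = 529 + 1 = 530

530


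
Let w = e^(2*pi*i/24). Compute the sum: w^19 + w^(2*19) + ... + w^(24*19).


Step 1: The sum sum_{j=1}^{n} w^(k*j) equals n if n | k, else 0.
Step 2: Here n = 24, k = 19
Step 3: Does n divide k? 24 | 19 -> False
Step 4: Sum = 0

0


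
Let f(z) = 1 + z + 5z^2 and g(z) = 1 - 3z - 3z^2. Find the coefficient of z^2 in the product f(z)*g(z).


Step 1: z^2 term in f*g comes from: (1)*(-3z^2) + (z)*(-3z) + (5z^2)*(1)
Step 2: = -3 - 3 + 5
Step 3: = -1

-1


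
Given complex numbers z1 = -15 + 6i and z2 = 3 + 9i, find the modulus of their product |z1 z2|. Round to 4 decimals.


Step 1: |z1| = sqrt((-15)^2 + 6^2) = sqrt(261)
Step 2: |z2| = sqrt(3^2 + 9^2) = sqrt(90)
Step 3: |z1*z2| = |z1|*|z2| = sqrt(261) * sqrt(90) = sqrt(261 * 90) = sqrt(23490)
Step 4: = 153.2645

153.2645


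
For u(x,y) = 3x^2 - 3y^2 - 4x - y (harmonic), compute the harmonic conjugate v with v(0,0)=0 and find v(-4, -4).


Step 1: v_x = -u_y = 6y + 1
Step 2: v_y = u_x = 6x - 4
Step 3: v = 6xy + x - 4y + C
Step 4: v(0,0) = 0 => C = 0
Step 5: v(-4, -4) = 108

108


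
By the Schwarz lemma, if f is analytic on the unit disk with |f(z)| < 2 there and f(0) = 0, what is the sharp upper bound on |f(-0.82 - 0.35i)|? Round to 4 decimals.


Step 1: g = f/2 maps D -> D with g(0) = 0, so by the Schwarz lemma |g(z)| <= |z|, i.e. |f(z)| <= 2|z|; this is sharp (f(z) = 2z).
Step 2: |z0|^2 = (-0.82)^2 + (-0.35)^2 = 0.7949
Step 3: |z0| = sqrt(0.7949) = 0.891572
Step 4: Best bound = 2 * |z0| = 2 * 0.891572 = 1.7831

1.7831


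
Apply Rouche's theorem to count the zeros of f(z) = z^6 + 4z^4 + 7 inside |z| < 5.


Step 1: On |z| = 5 the three terms have sizes |z^6| = 5^6 = 15625, |4z^4| = 4*5^4 = 2500, |7| = 7
Step 2: The dominant term is g(z) = z^6; let h(z) = 4z^4 + 7 so f = g + h
Step 3: On |z| = 5: |g| = 15625 and |h| <= 2500 + 7 = 2507
Step 4: Since 15625 > 2507, |h| < |g| on |z| = 5, so by Rouche f has the same number of zeros as g inside |z| < 5
Step 5: g(z) = z^6 has 6 zeros (all at the origin) inside |z| < 5. Answer = 6

6


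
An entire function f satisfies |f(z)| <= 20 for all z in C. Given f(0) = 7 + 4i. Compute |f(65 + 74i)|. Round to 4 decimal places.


Step 1: By Liouville's theorem, a bounded entire function is constant.
Step 2: f(z) = f(0) = 7 + 4i for all z.
Step 3: |f(w)| = |7 + 4i| = sqrt(49 + 16)
Step 4: = 8.0623

8.0623


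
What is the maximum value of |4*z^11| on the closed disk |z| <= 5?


Step 1: On |z| = 5, |f(z)| = 4 * |z|^11 = 4 * 5^11
Step 2: By maximum modulus principle, maximum is on boundary.
Step 3: Maximum = 4 * 48828125 = 195312500

195312500


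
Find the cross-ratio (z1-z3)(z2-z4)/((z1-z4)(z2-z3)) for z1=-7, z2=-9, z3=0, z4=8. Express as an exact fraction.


Step 1: (z1-z3)(z2-z4) = (-7) * (-17) = 119
Step 2: (z1-z4)(z2-z3) = (-15) * (-9) = 135
Step 3: Cross-ratio = 119/135 = 119/135

119/135


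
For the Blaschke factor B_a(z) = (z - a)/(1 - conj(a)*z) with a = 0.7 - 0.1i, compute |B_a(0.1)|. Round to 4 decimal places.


Step 1: Numerator z0 - a = 0.1 - (0.7 - 0.1i) = -0.6 + 0.1i
Step 2: Denominator 1 - conj(a)*z0 = 1 - (0.7 + 0.1i)*0.1 = 0.93 - 0.01i
Step 3: |z0 - a|^2 = (-0.6)^2 + 0.1^2 = 0.37; |1 - conj(a)*z0|^2 = 0.93^2 + (-0.01)^2 = 0.865
Step 4: |B_a(0.1)| = sqrt(0.37 / 0.865) = sqrt(0.427746)
Step 5: = 0.654

0.654


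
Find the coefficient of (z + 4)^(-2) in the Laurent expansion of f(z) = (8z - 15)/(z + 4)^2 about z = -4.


Step 1: Write the numerator in powers of (z + 4): 8z - 15 = 8(z + 4) + (8*(-4) - 15) = 8(z + 4) - 47
Step 2: Divide by (z + 4)^2: f(z) = -47(z + 4)^(-2) + 8(z + 4)^(-1)
Step 3: This finite sum is the Laurent series of f about z = -4.
Step 4: Coefficient of (z + 4)^(-2) = 8*(-4) - 15 = -47

-47


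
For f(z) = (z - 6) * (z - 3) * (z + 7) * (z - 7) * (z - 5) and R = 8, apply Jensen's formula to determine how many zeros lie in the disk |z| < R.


Jensen's formula: (1/2pi)*integral log|f(Re^it)|dt = log|f(0)| + sum_{|a_k|<R} log(R/|a_k|)
Step 1: f(0) = (-6) * (-3) * 7 * (-7) * (-5) = 4410
Step 2: log|f(0)| = log|6| + log|3| + log|-7| + log|7| + log|5| = 8.3916
Step 3: Zeros inside |z| < 8: 6, 3, -7, 7, 5
Step 4: Jensen sum = log(8/6) + log(8/3) + log(8/7) + log(8/7) + log(8/5) = 2.0056
Step 5: n(R) = number of terms in the Jensen sum = count of zeros inside |z| < 8 = 5

5


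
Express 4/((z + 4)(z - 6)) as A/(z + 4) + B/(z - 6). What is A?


Step 1: Multiply both sides by (z + 4) and set z = -4
Step 2: A = 4 / (-4 - 6)
Step 3: A = 4 / (-10)
Step 4: A = -2/5

-2/5


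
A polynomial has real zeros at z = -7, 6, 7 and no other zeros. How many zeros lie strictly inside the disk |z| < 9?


Step 1: Check each root:
  z = -7: |-7| = 7 < 9
  z = 6: |6| = 6 < 9
  z = 7: |7| = 7 < 9
Step 2: Count = 3

3


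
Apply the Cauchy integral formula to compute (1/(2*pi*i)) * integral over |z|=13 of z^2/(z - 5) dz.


Step 1: f(z) = z^2, a = 5 is inside |z| = 13
Step 2: By Cauchy integral formula: (1/(2pi*i)) * integral = f(a)
Step 3: f(5) = 5^2 = 25

25


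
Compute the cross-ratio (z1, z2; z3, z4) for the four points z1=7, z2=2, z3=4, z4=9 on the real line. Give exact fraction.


Step 1: (z1-z3)(z2-z4) = 3 * (-7) = -21
Step 2: (z1-z4)(z2-z3) = (-2) * (-2) = 4
Step 3: Cross-ratio = -21/4 = -21/4

-21/4


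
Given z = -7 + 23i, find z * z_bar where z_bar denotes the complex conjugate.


Step 1: conj(z) = -7 - 23i
Step 2: z * conj(z) = (-7)^2 + 23^2
Step 3: = 49 + 529 = 578

578


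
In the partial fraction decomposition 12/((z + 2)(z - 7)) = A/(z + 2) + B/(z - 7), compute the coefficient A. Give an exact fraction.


Step 1: Multiply both sides by (z + 2) and set z = -2
Step 2: A = 12 / (-2 - 7)
Step 3: A = 12 / (-9)
Step 4: A = -4/3

-4/3


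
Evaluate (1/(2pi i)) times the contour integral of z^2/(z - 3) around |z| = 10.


Step 1: f(z) = z^2, a = 3 is inside |z| = 10
Step 2: By Cauchy integral formula: (1/(2pi*i)) * integral = f(a)
Step 3: f(3) = 3^2 = 9

9


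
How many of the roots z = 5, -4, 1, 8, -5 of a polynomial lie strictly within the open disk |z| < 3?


Step 1: Check each root:
  z = 5: |5| = 5 >= 3
  z = -4: |-4| = 4 >= 3
  z = 1: |1| = 1 < 3
  z = 8: |8| = 8 >= 3
  z = -5: |-5| = 5 >= 3
Step 2: Count = 1

1


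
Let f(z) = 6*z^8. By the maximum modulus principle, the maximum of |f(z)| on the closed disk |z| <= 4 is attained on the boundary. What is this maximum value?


Step 1: On |z| = 4, |f(z)| = 6 * |z|^8 = 6 * 4^8
Step 2: By maximum modulus principle, maximum is on boundary.
Step 3: Maximum = 6 * 65536 = 393216

393216


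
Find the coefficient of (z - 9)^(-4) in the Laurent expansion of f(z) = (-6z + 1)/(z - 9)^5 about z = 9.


Step 1: Write the numerator in powers of (z - 9): -6z + 1 = -6(z - 9) + (-6*9 + 1) = -6(z - 9) - 53
Step 2: Divide by (z - 9)^5: f(z) = -53(z - 9)^(-5) - 6(z - 9)^(-4)
Step 3: This finite sum is the Laurent series of f about z = 9.
Step 4: Coefficient of (z - 9)^(-4) = coefficient of (z - 9) in the re-centred numerator = -6

-6


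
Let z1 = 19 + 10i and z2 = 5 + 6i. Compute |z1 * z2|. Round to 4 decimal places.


Step 1: |z1| = sqrt(19^2 + 10^2) = sqrt(461)
Step 2: |z2| = sqrt(5^2 + 6^2) = sqrt(61)
Step 3: |z1*z2| = |z1|*|z2| = sqrt(461) * sqrt(61) = sqrt(461 * 61) = sqrt(28121)
Step 4: = 167.6932

167.6932


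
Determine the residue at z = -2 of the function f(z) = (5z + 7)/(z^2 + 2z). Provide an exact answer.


Step 1: Q(z) = z^2 + 2z = (z + 2)(z)
Step 2: Q'(z) = 2z + 2
Step 3: Q'(-2) = -2, P(-2) = -3
Step 4: Res = P(-2)/Q'(-2) = -3/(-2) = 3/2

3/2


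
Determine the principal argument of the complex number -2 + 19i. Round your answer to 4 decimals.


Step 1: z = -2 + 19i
Step 2: arg(z) = atan2(19, -2)
Step 3: arg(z) = 1.6757

1.6757


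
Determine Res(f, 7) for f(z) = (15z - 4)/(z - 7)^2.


Step 1: Pole of order 2 at z = 7
Step 2: Res = lim d/dz [(z - 7)^2 * f(z)] as z -> 7
Step 3: (z - 7)^2 * f(z) = 15z - 4
Step 4: d/dz[15z - 4] = 15

15


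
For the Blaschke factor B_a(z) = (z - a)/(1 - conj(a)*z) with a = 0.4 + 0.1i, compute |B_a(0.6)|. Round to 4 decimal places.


Step 1: Numerator z0 - a = 0.6 - (0.4 + 0.1i) = 0.2 - 0.1i
Step 2: Denominator 1 - conj(a)*z0 = 1 - (0.4 - 0.1i)*0.6 = 0.76 + 0.06i
Step 3: |z0 - a|^2 = 0.2^2 + (-0.1)^2 = 0.05; |1 - conj(a)*z0|^2 = 0.76^2 + 0.06^2 = 0.5812
Step 4: |B_a(0.6)| = sqrt(0.05 / 0.5812) = sqrt(0.086029)
Step 5: = 0.2933

0.2933


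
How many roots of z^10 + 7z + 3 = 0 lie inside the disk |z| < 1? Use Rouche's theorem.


Step 1: On |z| = 1 the three terms have sizes |z^10| = 1^10 = 1, |7z| = 7*1 = 7, |3| = 3
Step 2: The dominant term is g(z) = 7z; let h(z) = z^10 + 3 so f = g + h
Step 3: On |z| = 1: |g| = 7 and |h| <= 1 + 3 = 4
Step 4: Since 7 > 4, |h| < |g| on |z| = 1, so by Rouche f has the same number of zeros as g inside |z| < 1
Step 5: g(z) = 7z has 1 zero (at the origin, multiplicity 1) inside |z| < 1. Answer = 1

1


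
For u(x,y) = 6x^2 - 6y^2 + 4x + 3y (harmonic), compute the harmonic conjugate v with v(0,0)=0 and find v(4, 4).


Step 1: v_x = -u_y = 12y - 3
Step 2: v_y = u_x = 12x + 4
Step 3: v = 12xy - 3x + 4y + C
Step 4: v(0,0) = 0 => C = 0
Step 5: v(4, 4) = 196

196


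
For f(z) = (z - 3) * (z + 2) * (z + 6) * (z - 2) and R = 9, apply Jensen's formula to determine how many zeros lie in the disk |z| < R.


Jensen's formula: (1/2pi)*integral log|f(Re^it)|dt = log|f(0)| + sum_{|a_k|<R} log(R/|a_k|)
Step 1: f(0) = (-3) * 2 * 6 * (-2) = 72
Step 2: log|f(0)| = log|3| + log|-2| + log|-6| + log|2| = 4.2767
Step 3: Zeros inside |z| < 9: 3, -2, -6, 2
Step 4: Jensen sum = log(9/3) + log(9/2) + log(9/6) + log(9/2) = 4.5122
Step 5: n(R) = number of terms in the Jensen sum = count of zeros inside |z| < 9 = 4

4


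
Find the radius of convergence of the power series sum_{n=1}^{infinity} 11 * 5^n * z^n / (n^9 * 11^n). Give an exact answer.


Step 1: General term a_n = 11 * 5^n / (n^9 * 11^n)
Step 2: By the root test, |a_n|^(1/n) = 11^(1/n) * 5 / (n^(9/n) * 11) -> 5/11 as n -> infinity (since 11^(1/n) -> 1 and n^(9/n) -> 1)
Step 3: R = 1/lim|a_n|^(1/n) = 11/5

11/5


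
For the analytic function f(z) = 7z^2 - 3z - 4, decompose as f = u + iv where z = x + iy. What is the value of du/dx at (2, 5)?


Step 1: f(z) = 7(x+iy)^2 - 3(x+iy) - 4
Step 2: u = 7(x^2 - y^2) - 3x - 4
Step 3: u_x = 14x - 3
Step 4: At (2, 5): u_x = 28 - 3 = 25

25


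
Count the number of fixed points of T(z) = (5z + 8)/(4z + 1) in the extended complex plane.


Step 1: Fixed points satisfy T(z) = z
Step 2: 4z^2 - 4z - 8 = 0
Step 3: Discriminant = (-4)^2 - 4*4*(-8) = 144
Step 4: Number of fixed points = 2

2


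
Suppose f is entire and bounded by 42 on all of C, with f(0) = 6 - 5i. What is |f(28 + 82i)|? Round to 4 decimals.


Step 1: By Liouville's theorem, a bounded entire function is constant.
Step 2: f(z) = f(0) = 6 - 5i for all z.
Step 3: |f(w)| = |6 - 5i| = sqrt(36 + 25)
Step 4: = 7.8102

7.8102


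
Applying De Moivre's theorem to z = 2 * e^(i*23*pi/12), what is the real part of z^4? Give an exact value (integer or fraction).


Step 1: By De Moivre's theorem, z^4 = 2^4 * e^(i*4*23*pi/12) = 16 * (cos(23*pi/3) + i*sin(23*pi/3))
Step 2: |z|^4 = 2^4 = 16
Step 3: Reduce the angle mod 2*pi: 23*pi/3 - 6*pi = 5*pi/3
Step 4: cos(5*pi/3) = 1/2
Step 5: Re(z^4) = 16 * 1/2 = 8

8


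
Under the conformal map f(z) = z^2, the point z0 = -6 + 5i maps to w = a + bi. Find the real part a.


Step 1: z0 = -6 + 5i
Step 2: z0^2 = (-6)^2 - 5^2 - 60i
Step 3: real part = 36 - 25 = 11

11


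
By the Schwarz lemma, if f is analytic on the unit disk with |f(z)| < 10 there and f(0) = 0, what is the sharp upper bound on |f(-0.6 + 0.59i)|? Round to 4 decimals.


Step 1: g = f/10 maps D -> D with g(0) = 0, so by the Schwarz lemma |g(z)| <= |z|, i.e. |f(z)| <= 10|z|; this is sharp (f(z) = 10z).
Step 2: |z0|^2 = (-0.6)^2 + 0.59^2 = 0.7081
Step 3: |z0| = sqrt(0.7081) = 0.841487
Step 4: Best bound = 10 * |z0| = 10 * 0.841487 = 8.4149

8.4149


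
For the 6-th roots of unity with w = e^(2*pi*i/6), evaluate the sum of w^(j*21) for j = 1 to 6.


Step 1: The sum sum_{j=1}^{n} w^(k*j) equals n if n | k, else 0.
Step 2: Here n = 6, k = 21
Step 3: Does n divide k? 6 | 21 -> False
Step 4: Sum = 0

0


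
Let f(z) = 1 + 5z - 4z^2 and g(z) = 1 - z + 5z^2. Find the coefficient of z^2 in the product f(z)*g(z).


Step 1: z^2 term in f*g comes from: (1)*(5z^2) + (5z)*(-z) + (-4z^2)*(1)
Step 2: = 5 - 5 - 4
Step 3: = -4

-4


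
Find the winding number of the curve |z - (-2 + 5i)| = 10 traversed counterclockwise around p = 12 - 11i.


Step 1: Center c = (-2, 5), radius = 10
Step 2: |p - c|^2 = 14^2 + (-16)^2 = 452
Step 3: r^2 = 100
Step 4: |p-c| > r so winding number = 0

0


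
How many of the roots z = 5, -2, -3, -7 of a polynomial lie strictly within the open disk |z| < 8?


Step 1: Check each root:
  z = 5: |5| = 5 < 8
  z = -2: |-2| = 2 < 8
  z = -3: |-3| = 3 < 8
  z = -7: |-7| = 7 < 8
Step 2: Count = 4

4


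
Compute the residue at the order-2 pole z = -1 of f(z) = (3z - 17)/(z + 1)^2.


Step 1: Pole of order 2 at z = -1
Step 2: Res = lim d/dz [(z + 1)^2 * f(z)] as z -> -1
Step 3: (z + 1)^2 * f(z) = 3z - 17
Step 4: d/dz[3z - 17] = 3

3


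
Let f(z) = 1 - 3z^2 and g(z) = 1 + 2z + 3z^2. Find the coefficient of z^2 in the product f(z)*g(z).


Step 1: z^2 term in f*g comes from: (1)*(3z^2) + (0)*(2z) + (-3z^2)*(1)
Step 2: = 3 + 0 - 3
Step 3: = 0

0


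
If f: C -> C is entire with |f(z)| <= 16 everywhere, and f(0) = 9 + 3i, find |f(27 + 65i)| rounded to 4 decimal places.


Step 1: By Liouville's theorem, a bounded entire function is constant.
Step 2: f(z) = f(0) = 9 + 3i for all z.
Step 3: |f(w)| = |9 + 3i| = sqrt(81 + 9)
Step 4: = 9.4868

9.4868


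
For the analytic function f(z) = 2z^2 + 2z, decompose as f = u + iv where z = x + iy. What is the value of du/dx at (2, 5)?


Step 1: f(z) = 2(x+iy)^2 + 2(x+iy) + 0
Step 2: u = 2(x^2 - y^2) + 2x + 0
Step 3: u_x = 4x + 2
Step 4: At (2, 5): u_x = 8 + 2 = 10

10


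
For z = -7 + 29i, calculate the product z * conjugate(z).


Step 1: conj(z) = -7 - 29i
Step 2: z * conj(z) = (-7)^2 + 29^2
Step 3: = 49 + 841 = 890

890


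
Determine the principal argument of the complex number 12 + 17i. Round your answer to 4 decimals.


Step 1: z = 12 + 17i
Step 2: arg(z) = atan2(17, 12)
Step 3: arg(z) = 0.9561

0.9561


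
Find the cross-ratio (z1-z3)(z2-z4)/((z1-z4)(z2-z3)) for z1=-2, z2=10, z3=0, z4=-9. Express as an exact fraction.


Step 1: (z1-z3)(z2-z4) = (-2) * 19 = -38
Step 2: (z1-z4)(z2-z3) = 7 * 10 = 70
Step 3: Cross-ratio = -38/70 = -19/35

-19/35


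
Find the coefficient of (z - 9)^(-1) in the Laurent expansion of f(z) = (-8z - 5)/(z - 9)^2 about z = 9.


Step 1: Write the numerator in powers of (z - 9): -8z - 5 = -8(z - 9) + (-8*9 - 5) = -8(z - 9) - 77
Step 2: Divide by (z - 9)^2: f(z) = -77(z - 9)^(-2) - 8(z - 9)^(-1)
Step 3: This finite sum is the Laurent series of f about z = 9.
Step 4: Coefficient of (z - 9)^(-1) = coefficient of (z - 9) in the re-centred numerator = -8

-8


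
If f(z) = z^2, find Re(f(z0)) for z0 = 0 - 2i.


Step 1: z0 = 0 - 2i
Step 2: z0^2 = 0^2 - (-2)^2 + 0i
Step 3: real part = 0 - 4 = -4

-4


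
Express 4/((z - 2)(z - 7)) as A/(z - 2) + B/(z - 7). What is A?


Step 1: Multiply both sides by (z - 2) and set z = 2
Step 2: A = 4 / (2 - 7)
Step 3: A = 4 / (-5)
Step 4: A = -4/5

-4/5


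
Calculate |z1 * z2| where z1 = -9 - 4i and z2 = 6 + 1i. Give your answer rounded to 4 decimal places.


Step 1: |z1| = sqrt((-9)^2 + (-4)^2) = sqrt(97)
Step 2: |z2| = sqrt(6^2 + 1^2) = sqrt(37)
Step 3: |z1*z2| = |z1|*|z2| = sqrt(97) * sqrt(37) = sqrt(97 * 37) = sqrt(3589)
Step 4: = 59.9083

59.9083


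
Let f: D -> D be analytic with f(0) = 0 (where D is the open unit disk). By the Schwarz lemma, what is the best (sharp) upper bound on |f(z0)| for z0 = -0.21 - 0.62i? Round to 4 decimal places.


Step 1: Schwarz lemma: if f: D -> D is analytic with f(0) = 0, then |f(z)| <= |z| for all z in D, and this is sharp (f(z) = z).
Step 2: |z0|^2 = (-0.21)^2 + (-0.62)^2 = 0.4285
Step 3: |z0| = sqrt(0.4285) = 0.654599
Step 4: Best bound = |z0| = 0.6546

0.6546


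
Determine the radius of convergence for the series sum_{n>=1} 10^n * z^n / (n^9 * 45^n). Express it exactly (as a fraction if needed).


Step 1: General term a_n = 10^n / (n^9 * 45^n)
Step 2: By the root test, |a_n|^(1/n) = 10 / (n^(9/n) * 45) -> 10/45 as n -> infinity (since n^(9/n) -> 1)
Step 3: R = 1/lim|a_n|^(1/n) = 45/10 = 9/2

9/2


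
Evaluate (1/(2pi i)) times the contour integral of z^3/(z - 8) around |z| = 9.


Step 1: f(z) = z^3, a = 8 is inside |z| = 9
Step 2: By Cauchy integral formula: (1/(2pi*i)) * integral = f(a)
Step 3: f(8) = 8^3 = 512

512


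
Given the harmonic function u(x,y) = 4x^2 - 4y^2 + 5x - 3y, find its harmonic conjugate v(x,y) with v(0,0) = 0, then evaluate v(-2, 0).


Step 1: v_x = -u_y = 8y + 3
Step 2: v_y = u_x = 8x + 5
Step 3: v = 8xy + 3x + 5y + C
Step 4: v(0,0) = 0 => C = 0
Step 5: v(-2, 0) = -6

-6


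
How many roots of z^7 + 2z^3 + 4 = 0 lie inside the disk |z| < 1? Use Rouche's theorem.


Step 1: On |z| = 1 the three terms have sizes |z^7| = 1^7 = 1, |2z^3| = 2*1^3 = 2, |4| = 4
Step 2: The dominant term is g(z) = 4; let h(z) = z^7 + 2z^3 so f = g + h
Step 3: On |z| = 1: |g| = 4 and |h| <= 1 + 2 = 3
Step 4: Since 4 > 3, |h| < |g| on |z| = 1, so by Rouche f has the same number of zeros as g inside |z| < 1
Step 5: g(z) = 4 is a nonzero constant with no zeros inside |z| < 1. Answer = 0

0


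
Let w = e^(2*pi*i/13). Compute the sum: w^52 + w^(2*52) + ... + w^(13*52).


Step 1: The sum sum_{j=1}^{n} w^(k*j) equals n if n | k, else 0.
Step 2: Here n = 13, k = 52
Step 3: Does n divide k? 13 | 52 -> True
Step 4: Sum = 13

13


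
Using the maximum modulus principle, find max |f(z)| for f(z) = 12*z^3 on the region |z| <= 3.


Step 1: On |z| = 3, |f(z)| = 12 * |z|^3 = 12 * 3^3
Step 2: By maximum modulus principle, maximum is on boundary.
Step 3: Maximum = 12 * 27 = 324

324


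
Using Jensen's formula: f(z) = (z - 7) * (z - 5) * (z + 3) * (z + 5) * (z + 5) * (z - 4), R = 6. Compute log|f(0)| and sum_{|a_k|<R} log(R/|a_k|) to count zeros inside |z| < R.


Jensen's formula: (1/2pi)*integral log|f(Re^it)|dt = log|f(0)| + sum_{|a_k|<R} log(R/|a_k|)
Step 1: f(0) = (-7) * (-5) * 3 * 5 * 5 * (-4) = -10500
Step 2: log|f(0)| = log|7| + log|5| + log|-3| + log|-5| + log|-5| + log|4| = 9.2591
Step 3: Zeros inside |z| < 6: 5, -3, -5, -5, 4
Step 4: Jensen sum = log(6/5) + log(6/3) + log(6/5) + log(6/5) + log(6/4) = 1.6456
Step 5: n(R) = number of terms in the Jensen sum = count of zeros inside |z| < 6 = 5

5


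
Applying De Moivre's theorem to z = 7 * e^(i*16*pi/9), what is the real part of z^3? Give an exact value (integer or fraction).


Step 1: By De Moivre's theorem, z^3 = 7^3 * e^(i*3*16*pi/9) = 343 * (cos(16*pi/3) + i*sin(16*pi/3))
Step 2: |z|^3 = 7^3 = 343
Step 3: Reduce the angle mod 2*pi: 16*pi/3 - 4*pi = 4*pi/3
Step 4: cos(4*pi/3) = -1/2
Step 5: Re(z^3) = 343 * (-1/2) = -343/2

-343/2


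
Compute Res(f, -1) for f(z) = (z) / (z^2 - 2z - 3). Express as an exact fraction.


Step 1: Q(z) = z^2 - 2z - 3 = (z + 1)(z - 3)
Step 2: Q'(z) = 2z - 2
Step 3: Q'(-1) = -4, P(-1) = -1
Step 4: Res = P(-1)/Q'(-1) = -1/(-4) = 1/4

1/4


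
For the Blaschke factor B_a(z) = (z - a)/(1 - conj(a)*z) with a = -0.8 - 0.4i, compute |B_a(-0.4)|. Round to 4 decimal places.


Step 1: Numerator z0 - a = -0.4 - (-0.8 - 0.4i) = 0.4 + 0.4i
Step 2: Denominator 1 - conj(a)*z0 = 1 - (-0.8 + 0.4i)*(-0.4) = 0.68 + 0.16i
Step 3: |z0 - a|^2 = 0.4^2 + 0.4^2 = 0.32; |1 - conj(a)*z0|^2 = 0.68^2 + 0.16^2 = 0.488
Step 4: |B_a(-0.4)| = sqrt(0.32 / 0.488) = sqrt(0.655738)
Step 5: = 0.8098

0.8098


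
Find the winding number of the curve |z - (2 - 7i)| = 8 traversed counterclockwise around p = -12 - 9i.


Step 1: Center c = (2, -7), radius = 8
Step 2: |p - c|^2 = (-14)^2 + (-2)^2 = 200
Step 3: r^2 = 64
Step 4: |p-c| > r so winding number = 0

0


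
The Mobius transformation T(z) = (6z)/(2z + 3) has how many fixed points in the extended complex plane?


Step 1: Fixed points satisfy T(z) = z
Step 2: 2z^2 - 3z = 0
Step 3: Discriminant = (-3)^2 - 4*2*0 = 9
Step 4: Number of fixed points = 2

2


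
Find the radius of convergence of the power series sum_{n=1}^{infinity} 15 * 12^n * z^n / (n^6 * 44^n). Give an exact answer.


Step 1: General term a_n = 15 * 12^n / (n^6 * 44^n)
Step 2: By the root test, |a_n|^(1/n) = 15^(1/n) * 12 / (n^(6/n) * 44) -> 12/44 as n -> infinity (since 15^(1/n) -> 1 and n^(6/n) -> 1)
Step 3: R = 1/lim|a_n|^(1/n) = 44/12 = 11/3

11/3


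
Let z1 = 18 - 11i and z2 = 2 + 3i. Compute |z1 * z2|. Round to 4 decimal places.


Step 1: |z1| = sqrt(18^2 + (-11)^2) = sqrt(445)
Step 2: |z2| = sqrt(2^2 + 3^2) = sqrt(13)
Step 3: |z1*z2| = |z1|*|z2| = sqrt(445) * sqrt(13) = sqrt(445 * 13) = sqrt(5785)
Step 4: = 76.0592

76.0592


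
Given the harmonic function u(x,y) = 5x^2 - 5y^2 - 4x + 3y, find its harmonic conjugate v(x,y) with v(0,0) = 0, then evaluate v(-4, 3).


Step 1: v_x = -u_y = 10y - 3
Step 2: v_y = u_x = 10x - 4
Step 3: v = 10xy - 3x - 4y + C
Step 4: v(0,0) = 0 => C = 0
Step 5: v(-4, 3) = -120

-120


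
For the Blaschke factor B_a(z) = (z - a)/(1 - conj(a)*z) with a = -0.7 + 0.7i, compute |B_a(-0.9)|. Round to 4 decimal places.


Step 1: Numerator z0 - a = -0.9 - (-0.7 + 0.7i) = -0.2 - 0.7i
Step 2: Denominator 1 - conj(a)*z0 = 1 - (-0.7 - 0.7i)*(-0.9) = 0.37 - 0.63i
Step 3: |z0 - a|^2 = (-0.2)^2 + (-0.7)^2 = 0.53; |1 - conj(a)*z0|^2 = 0.37^2 + (-0.63)^2 = 0.5338
Step 4: |B_a(-0.9)| = sqrt(0.53 / 0.5338) = sqrt(0.992881)
Step 5: = 0.9964

0.9964


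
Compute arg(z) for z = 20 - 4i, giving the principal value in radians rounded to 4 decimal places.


Step 1: z = 20 - 4i
Step 2: arg(z) = atan2(-4, 20)
Step 3: arg(z) = -0.1974

-0.1974


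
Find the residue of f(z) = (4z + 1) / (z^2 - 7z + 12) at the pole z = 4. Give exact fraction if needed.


Step 1: Q(z) = z^2 - 7z + 12 = (z - 4)(z - 3)
Step 2: Q'(z) = 2z - 7
Step 3: Q'(4) = 1, P(4) = 17
Step 4: Res = P(4)/Q'(4) = 17/1 = 17

17


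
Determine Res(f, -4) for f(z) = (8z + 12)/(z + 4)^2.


Step 1: Pole of order 2 at z = -4
Step 2: Res = lim d/dz [(z + 4)^2 * f(z)] as z -> -4
Step 3: (z + 4)^2 * f(z) = 8z + 12
Step 4: d/dz[8z + 12] = 8

8


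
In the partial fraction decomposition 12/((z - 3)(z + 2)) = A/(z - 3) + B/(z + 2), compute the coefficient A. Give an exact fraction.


Step 1: Multiply both sides by (z - 3) and set z = 3
Step 2: A = 12 / (3 + 2)
Step 3: A = 12 / 5
Step 4: A = 12/5

12/5


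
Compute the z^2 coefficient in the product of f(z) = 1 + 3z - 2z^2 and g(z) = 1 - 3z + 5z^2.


Step 1: z^2 term in f*g comes from: (1)*(5z^2) + (3z)*(-3z) + (-2z^2)*(1)
Step 2: = 5 - 9 - 2
Step 3: = -6

-6


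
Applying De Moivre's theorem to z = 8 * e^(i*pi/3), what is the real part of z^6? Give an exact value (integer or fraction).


Step 1: By De Moivre's theorem, z^6 = 8^6 * e^(i*6*pi/3) = 262144 * (cos(2*pi) + i*sin(2*pi))
Step 2: |z|^6 = 8^6 = 262144
Step 3: Reduce the angle mod 2*pi: 2*pi - 2*pi = 0
Step 4: cos(0) = 1
Step 5: Re(z^6) = 262144 * 1 = 262144

262144


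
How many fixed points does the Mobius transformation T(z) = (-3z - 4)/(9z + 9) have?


Step 1: Fixed points satisfy T(z) = z
Step 2: 9z^2 + 12z + 4 = 0
Step 3: Discriminant = 12^2 - 4*9*4 = 0
Step 4: Number of fixed points = 1

1


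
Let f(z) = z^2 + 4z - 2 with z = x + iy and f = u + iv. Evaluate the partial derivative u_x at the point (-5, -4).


Step 1: f(z) = (x+iy)^2 + 4(x+iy) - 2
Step 2: u = (x^2 - y^2) + 4x - 2
Step 3: u_x = 2x + 4
Step 4: At (-5, -4): u_x = -10 + 4 = -6

-6


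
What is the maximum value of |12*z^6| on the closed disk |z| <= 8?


Step 1: On |z| = 8, |f(z)| = 12 * |z|^6 = 12 * 8^6
Step 2: By maximum modulus principle, maximum is on boundary.
Step 3: Maximum = 12 * 262144 = 3145728

3145728


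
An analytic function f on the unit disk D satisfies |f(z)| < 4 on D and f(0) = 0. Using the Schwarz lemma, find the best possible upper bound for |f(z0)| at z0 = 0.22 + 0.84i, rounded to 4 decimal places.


Step 1: g = f/4 maps D -> D with g(0) = 0, so by the Schwarz lemma |g(z)| <= |z|, i.e. |f(z)| <= 4|z|; this is sharp (f(z) = 4z).
Step 2: |z0|^2 = 0.22^2 + 0.84^2 = 0.754
Step 3: |z0| = sqrt(0.754) = 0.868332
Step 4: Best bound = 4 * |z0| = 4 * 0.868332 = 3.4733

3.4733


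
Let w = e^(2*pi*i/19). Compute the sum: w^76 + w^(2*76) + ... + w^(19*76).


Step 1: The sum sum_{j=1}^{n} w^(k*j) equals n if n | k, else 0.
Step 2: Here n = 19, k = 76
Step 3: Does n divide k? 19 | 76 -> True
Step 4: Sum = 19

19


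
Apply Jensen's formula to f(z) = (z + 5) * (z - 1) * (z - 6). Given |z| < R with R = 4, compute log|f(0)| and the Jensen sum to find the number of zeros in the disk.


Jensen's formula: (1/2pi)*integral log|f(Re^it)|dt = log|f(0)| + sum_{|a_k|<R} log(R/|a_k|)
Step 1: f(0) = 5 * (-1) * (-6) = 30
Step 2: log|f(0)| = log|-5| + log|1| + log|6| = 3.4012
Step 3: Zeros inside |z| < 4: 1
Step 4: Jensen sum = log(4/1) = 1.3863
Step 5: n(R) = number of terms in the Jensen sum = count of zeros inside |z| < 4 = 1

1


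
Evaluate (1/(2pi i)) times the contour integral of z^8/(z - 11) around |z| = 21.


Step 1: f(z) = z^8, a = 11 is inside |z| = 21
Step 2: By Cauchy integral formula: (1/(2pi*i)) * integral = f(a)
Step 3: f(11) = 11^8 = 214358881

214358881


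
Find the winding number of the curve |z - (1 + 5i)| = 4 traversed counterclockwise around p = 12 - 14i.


Step 1: Center c = (1, 5), radius = 4
Step 2: |p - c|^2 = 11^2 + (-19)^2 = 482
Step 3: r^2 = 16
Step 4: |p-c| > r so winding number = 0

0


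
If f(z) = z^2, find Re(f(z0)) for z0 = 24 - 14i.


Step 1: z0 = 24 - 14i
Step 2: z0^2 = 24^2 - (-14)^2 - 672i
Step 3: real part = 576 - 196 = 380

380


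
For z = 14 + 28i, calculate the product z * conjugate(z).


Step 1: conj(z) = 14 - 28i
Step 2: z * conj(z) = 14^2 + 28^2
Step 3: = 196 + 784 = 980

980


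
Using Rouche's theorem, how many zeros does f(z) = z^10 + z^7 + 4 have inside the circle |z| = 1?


Step 1: On |z| = 1 the three terms have sizes |z^10| = 1^10 = 1, |z^7| = 1^7 = 1, |4| = 4
Step 2: The dominant term is g(z) = 4; let h(z) = z^10 + z^7 so f = g + h
Step 3: On |z| = 1: |g| = 4 and |h| <= 1 + 1 = 2
Step 4: Since 4 > 2, |h| < |g| on |z| = 1, so by Rouche f has the same number of zeros as g inside |z| < 1
Step 5: g(z) = 4 is a nonzero constant with no zeros inside |z| < 1. Answer = 0

0


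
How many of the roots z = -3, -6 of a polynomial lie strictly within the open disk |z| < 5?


Step 1: Check each root:
  z = -3: |-3| = 3 < 5
  z = -6: |-6| = 6 >= 5
Step 2: Count = 1

1


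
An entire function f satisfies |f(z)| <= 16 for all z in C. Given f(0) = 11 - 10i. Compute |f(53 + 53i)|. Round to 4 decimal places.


Step 1: By Liouville's theorem, a bounded entire function is constant.
Step 2: f(z) = f(0) = 11 - 10i for all z.
Step 3: |f(w)| = |11 - 10i| = sqrt(121 + 100)
Step 4: = 14.8661

14.8661


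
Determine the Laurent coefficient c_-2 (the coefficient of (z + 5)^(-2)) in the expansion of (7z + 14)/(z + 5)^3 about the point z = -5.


Step 1: Write the numerator in powers of (z + 5): 7z + 14 = 7(z + 5) + (7*(-5) + 14) = 7(z + 5) - 21
Step 2: Divide by (z + 5)^3: f(z) = -21(z + 5)^(-3) + 7(z + 5)^(-2)
Step 3: This finite sum is the Laurent series of f about z = -5.
Step 4: Coefficient of (z + 5)^(-2) = coefficient of (z + 5) in the re-centred numerator = 7

7


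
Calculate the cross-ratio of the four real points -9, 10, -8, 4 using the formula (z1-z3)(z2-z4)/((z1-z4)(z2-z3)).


Step 1: (z1-z3)(z2-z4) = (-1) * 6 = -6
Step 2: (z1-z4)(z2-z3) = (-13) * 18 = -234
Step 3: Cross-ratio = 6/234 = 1/39

1/39


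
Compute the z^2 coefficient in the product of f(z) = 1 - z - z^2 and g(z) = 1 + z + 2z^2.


Step 1: z^2 term in f*g comes from: (1)*(2z^2) + (-z)*(z) + (-z^2)*(1)
Step 2: = 2 - 1 - 1
Step 3: = 0

0


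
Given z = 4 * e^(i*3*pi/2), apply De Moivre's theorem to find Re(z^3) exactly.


Step 1: By De Moivre's theorem, z^3 = 4^3 * e^(i*3*3*pi/2) = 64 * (cos(9*pi/2) + i*sin(9*pi/2))
Step 2: |z|^3 = 4^3 = 64
Step 3: Reduce the angle mod 2*pi: 9*pi/2 - 4*pi = pi/2
Step 4: cos(pi/2) = 0
Step 5: Re(z^3) = 64 * 0 = 0

0


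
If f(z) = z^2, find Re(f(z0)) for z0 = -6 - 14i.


Step 1: z0 = -6 - 14i
Step 2: z0^2 = (-6)^2 - (-14)^2 + 168i
Step 3: real part = 36 - 196 = -160

-160


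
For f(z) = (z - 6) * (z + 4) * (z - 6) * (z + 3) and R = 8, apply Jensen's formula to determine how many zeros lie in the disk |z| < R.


Jensen's formula: (1/2pi)*integral log|f(Re^it)|dt = log|f(0)| + sum_{|a_k|<R} log(R/|a_k|)
Step 1: f(0) = (-6) * 4 * (-6) * 3 = 432
Step 2: log|f(0)| = log|6| + log|-4| + log|6| + log|-3| = 6.0684
Step 3: Zeros inside |z| < 8: 6, -4, 6, -3
Step 4: Jensen sum = log(8/6) + log(8/4) + log(8/6) + log(8/3) = 2.2493
Step 5: n(R) = number of terms in the Jensen sum = count of zeros inside |z| < 8 = 4

4


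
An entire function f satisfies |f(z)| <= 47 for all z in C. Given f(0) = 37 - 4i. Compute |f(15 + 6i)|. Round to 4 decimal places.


Step 1: By Liouville's theorem, a bounded entire function is constant.
Step 2: f(z) = f(0) = 37 - 4i for all z.
Step 3: |f(w)| = |37 - 4i| = sqrt(1369 + 16)
Step 4: = 37.2156

37.2156


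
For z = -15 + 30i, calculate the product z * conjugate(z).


Step 1: conj(z) = -15 - 30i
Step 2: z * conj(z) = (-15)^2 + 30^2
Step 3: = 225 + 900 = 1125

1125


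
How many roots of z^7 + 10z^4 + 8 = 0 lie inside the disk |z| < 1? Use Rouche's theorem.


Step 1: On |z| = 1 the three terms have sizes |z^7| = 1^7 = 1, |10z^4| = 10*1^4 = 10, |8| = 8
Step 2: The dominant term is g(z) = 10z^4; let h(z) = z^7 + 8 so f = g + h
Step 3: On |z| = 1: |g| = 10 and |h| <= 1 + 8 = 9
Step 4: Since 10 > 9, |h| < |g| on |z| = 1, so by Rouche f has the same number of zeros as g inside |z| < 1
Step 5: g(z) = 10z^4 has 4 zeros (at the origin, multiplicity 4) inside |z| < 1. Answer = 4

4


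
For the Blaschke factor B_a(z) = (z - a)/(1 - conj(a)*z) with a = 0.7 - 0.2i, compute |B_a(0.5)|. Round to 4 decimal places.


Step 1: Numerator z0 - a = 0.5 - (0.7 - 0.2i) = -0.2 + 0.2i
Step 2: Denominator 1 - conj(a)*z0 = 1 - (0.7 + 0.2i)*0.5 = 0.65 - 0.1i
Step 3: |z0 - a|^2 = (-0.2)^2 + 0.2^2 = 0.08; |1 - conj(a)*z0|^2 = 0.65^2 + (-0.1)^2 = 0.4325
Step 4: |B_a(0.5)| = sqrt(0.08 / 0.4325) = sqrt(0.184971)
Step 5: = 0.4301

0.4301


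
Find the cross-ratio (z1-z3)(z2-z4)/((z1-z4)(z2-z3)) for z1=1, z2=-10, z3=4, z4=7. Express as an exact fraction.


Step 1: (z1-z3)(z2-z4) = (-3) * (-17) = 51
Step 2: (z1-z4)(z2-z3) = (-6) * (-14) = 84
Step 3: Cross-ratio = 51/84 = 17/28

17/28


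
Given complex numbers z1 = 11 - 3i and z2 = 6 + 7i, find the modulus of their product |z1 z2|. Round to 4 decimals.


Step 1: |z1| = sqrt(11^2 + (-3)^2) = sqrt(130)
Step 2: |z2| = sqrt(6^2 + 7^2) = sqrt(85)
Step 3: |z1*z2| = |z1|*|z2| = sqrt(130) * sqrt(85) = sqrt(130 * 85) = sqrt(11050)
Step 4: = 105.119

105.119


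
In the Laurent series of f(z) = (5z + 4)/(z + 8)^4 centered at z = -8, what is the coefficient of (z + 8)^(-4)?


Step 1: Write the numerator in powers of (z + 8): 5z + 4 = 5(z + 8) + (5*(-8) + 4) = 5(z + 8) - 36
Step 2: Divide by (z + 8)^4: f(z) = -36(z + 8)^(-4) + 5(z + 8)^(-3)
Step 3: This finite sum is the Laurent series of f about z = -8.
Step 4: Coefficient of (z + 8)^(-4) = 5*(-8) + 4 = -36

-36


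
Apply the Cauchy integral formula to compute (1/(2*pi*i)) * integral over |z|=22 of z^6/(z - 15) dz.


Step 1: f(z) = z^6, a = 15 is inside |z| = 22
Step 2: By Cauchy integral formula: (1/(2pi*i)) * integral = f(a)
Step 3: f(15) = 15^6 = 11390625

11390625


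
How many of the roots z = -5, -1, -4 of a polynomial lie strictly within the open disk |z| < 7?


Step 1: Check each root:
  z = -5: |-5| = 5 < 7
  z = -1: |-1| = 1 < 7
  z = -4: |-4| = 4 < 7
Step 2: Count = 3

3


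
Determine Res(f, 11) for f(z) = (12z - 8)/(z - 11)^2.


Step 1: Pole of order 2 at z = 11
Step 2: Res = lim d/dz [(z - 11)^2 * f(z)] as z -> 11
Step 3: (z - 11)^2 * f(z) = 12z - 8
Step 4: d/dz[12z - 8] = 12

12


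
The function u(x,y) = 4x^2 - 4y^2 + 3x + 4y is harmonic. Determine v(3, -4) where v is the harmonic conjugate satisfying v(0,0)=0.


Step 1: v_x = -u_y = 8y - 4
Step 2: v_y = u_x = 8x + 3
Step 3: v = 8xy - 4x + 3y + C
Step 4: v(0,0) = 0 => C = 0
Step 5: v(3, -4) = -120

-120


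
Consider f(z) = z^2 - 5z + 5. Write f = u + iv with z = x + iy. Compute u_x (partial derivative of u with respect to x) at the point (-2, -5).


Step 1: f(z) = (x+iy)^2 - 5(x+iy) + 5
Step 2: u = (x^2 - y^2) - 5x + 5
Step 3: u_x = 2x - 5
Step 4: At (-2, -5): u_x = -4 - 5 = -9

-9


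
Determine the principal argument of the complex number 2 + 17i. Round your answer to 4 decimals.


Step 1: z = 2 + 17i
Step 2: arg(z) = atan2(17, 2)
Step 3: arg(z) = 1.4537

1.4537


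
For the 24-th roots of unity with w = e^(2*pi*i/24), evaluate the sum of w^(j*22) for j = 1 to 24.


Step 1: The sum sum_{j=1}^{n} w^(k*j) equals n if n | k, else 0.
Step 2: Here n = 24, k = 22
Step 3: Does n divide k? 24 | 22 -> False
Step 4: Sum = 0

0


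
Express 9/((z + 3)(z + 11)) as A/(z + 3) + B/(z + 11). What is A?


Step 1: Multiply both sides by (z + 3) and set z = -3
Step 2: A = 9 / (-3 + 11)
Step 3: A = 9 / 8
Step 4: A = 9/8

9/8


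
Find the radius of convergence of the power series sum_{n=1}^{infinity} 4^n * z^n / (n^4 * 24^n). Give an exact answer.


Step 1: General term a_n = 4^n / (n^4 * 24^n)
Step 2: By the root test, |a_n|^(1/n) = 4 / (n^(4/n) * 24) -> 4/24 as n -> infinity (since n^(4/n) -> 1)
Step 3: R = 1/lim|a_n|^(1/n) = 24/4 = 6

6


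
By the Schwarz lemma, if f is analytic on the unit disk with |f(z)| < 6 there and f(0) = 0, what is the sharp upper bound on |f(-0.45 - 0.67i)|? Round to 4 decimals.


Step 1: g = f/6 maps D -> D with g(0) = 0, so by the Schwarz lemma |g(z)| <= |z|, i.e. |f(z)| <= 6|z|; this is sharp (f(z) = 6z).
Step 2: |z0|^2 = (-0.45)^2 + (-0.67)^2 = 0.6514
Step 3: |z0| = sqrt(0.6514) = 0.807094
Step 4: Best bound = 6 * |z0| = 6 * 0.807094 = 4.8426

4.8426


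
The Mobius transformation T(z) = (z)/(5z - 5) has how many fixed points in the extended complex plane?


Step 1: Fixed points satisfy T(z) = z
Step 2: 5z^2 - 6z = 0
Step 3: Discriminant = (-6)^2 - 4*5*0 = 36
Step 4: Number of fixed points = 2

2


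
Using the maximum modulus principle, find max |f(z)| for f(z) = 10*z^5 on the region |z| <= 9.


Step 1: On |z| = 9, |f(z)| = 10 * |z|^5 = 10 * 9^5
Step 2: By maximum modulus principle, maximum is on boundary.
Step 3: Maximum = 10 * 59049 = 590490

590490


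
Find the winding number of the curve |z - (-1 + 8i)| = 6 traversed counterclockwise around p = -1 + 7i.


Step 1: Center c = (-1, 8), radius = 6
Step 2: |p - c|^2 = 0^2 + (-1)^2 = 1
Step 3: r^2 = 36
Step 4: |p-c| < r so winding number = 1

1


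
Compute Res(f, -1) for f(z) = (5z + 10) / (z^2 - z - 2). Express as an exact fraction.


Step 1: Q(z) = z^2 - z - 2 = (z + 1)(z - 2)
Step 2: Q'(z) = 2z - 1
Step 3: Q'(-1) = -3, P(-1) = 5
Step 4: Res = P(-1)/Q'(-1) = 5/(-3) = -5/3

-5/3


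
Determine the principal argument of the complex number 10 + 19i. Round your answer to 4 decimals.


Step 1: z = 10 + 19i
Step 2: arg(z) = atan2(19, 10)
Step 3: arg(z) = 1.0863

1.0863


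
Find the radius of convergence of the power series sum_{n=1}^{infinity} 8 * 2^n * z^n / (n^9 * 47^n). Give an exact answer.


Step 1: General term a_n = 8 * 2^n / (n^9 * 47^n)
Step 2: By the root test, |a_n|^(1/n) = 8^(1/n) * 2 / (n^(9/n) * 47) -> 2/47 as n -> infinity (since 8^(1/n) -> 1 and n^(9/n) -> 1)
Step 3: R = 1/lim|a_n|^(1/n) = 47/2

47/2


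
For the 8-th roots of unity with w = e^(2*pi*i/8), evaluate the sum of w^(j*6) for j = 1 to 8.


Step 1: The sum sum_{j=1}^{n} w^(k*j) equals n if n | k, else 0.
Step 2: Here n = 8, k = 6
Step 3: Does n divide k? 8 | 6 -> False
Step 4: Sum = 0

0


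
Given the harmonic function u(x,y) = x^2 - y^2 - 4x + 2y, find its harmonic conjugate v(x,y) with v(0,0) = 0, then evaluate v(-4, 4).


Step 1: v_x = -u_y = 2y - 2
Step 2: v_y = u_x = 2x - 4
Step 3: v = 2xy - 2x - 4y + C
Step 4: v(0,0) = 0 => C = 0
Step 5: v(-4, 4) = -40

-40


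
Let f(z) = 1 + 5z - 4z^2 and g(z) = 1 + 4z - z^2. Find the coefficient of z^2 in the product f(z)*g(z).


Step 1: z^2 term in f*g comes from: (1)*(-z^2) + (5z)*(4z) + (-4z^2)*(1)
Step 2: = -1 + 20 - 4
Step 3: = 15

15


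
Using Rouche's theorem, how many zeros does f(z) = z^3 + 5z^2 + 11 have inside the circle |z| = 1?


Step 1: On |z| = 1 the three terms have sizes |z^3| = 1^3 = 1, |5z^2| = 5*1^2 = 5, |11| = 11
Step 2: The dominant term is g(z) = 11; let h(z) = z^3 + 5z^2 so f = g + h
Step 3: On |z| = 1: |g| = 11 and |h| <= 1 + 5 = 6
Step 4: Since 11 > 6, |h| < |g| on |z| = 1, so by Rouche f has the same number of zeros as g inside |z| < 1
Step 5: g(z) = 11 is a nonzero constant with no zeros inside |z| < 1. Answer = 0

0


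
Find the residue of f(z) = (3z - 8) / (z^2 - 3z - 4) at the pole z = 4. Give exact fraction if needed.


Step 1: Q(z) = z^2 - 3z - 4 = (z - 4)(z + 1)
Step 2: Q'(z) = 2z - 3
Step 3: Q'(4) = 5, P(4) = 4
Step 4: Res = P(4)/Q'(4) = 4/5 = 4/5

4/5


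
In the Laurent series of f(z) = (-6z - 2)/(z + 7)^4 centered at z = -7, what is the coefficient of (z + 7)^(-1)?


Step 1: Write the numerator in powers of (z + 7): -6z - 2 = -6(z + 7) + (-6*(-7) - 2) = -6(z + 7) + 40
Step 2: Divide by (z + 7)^4: f(z) = 40(z + 7)^(-4) - 6(z + 7)^(-3)
Step 3: This finite sum is the Laurent series of f about z = -7.
Step 4: Only the powers -4 and -3 appear, so the coefficient of (z + 7)^(-1) = 0

0
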